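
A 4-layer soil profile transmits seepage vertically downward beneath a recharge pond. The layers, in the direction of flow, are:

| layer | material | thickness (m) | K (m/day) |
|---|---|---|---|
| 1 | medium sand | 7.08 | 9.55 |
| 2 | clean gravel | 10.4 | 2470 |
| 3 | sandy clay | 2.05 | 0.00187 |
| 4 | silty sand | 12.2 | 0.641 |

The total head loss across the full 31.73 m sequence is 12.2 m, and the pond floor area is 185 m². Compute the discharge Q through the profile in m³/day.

Flow is perpendicular to layering, so the layers act in series and the equivalent K is the thickness-weighted harmonic mean.
Total thickness L = 7.08 + 10.4 + 2.05 + 12.2 = 31.73 m.
Σ(b_i/K_i) = 7.08/9.55 + 10.4/2470 + 2.05/0.00187 + 12.2/0.641 = 1116 d.
K_eq = L / Σ(b_i/K_i) = 31.73 / 1116 = 0.02843 m/day.
Q = K_eq · A · (Δh/L) = 0.02843 × 185 × (12.2/31.73) = 2.022 m³/day.

2.02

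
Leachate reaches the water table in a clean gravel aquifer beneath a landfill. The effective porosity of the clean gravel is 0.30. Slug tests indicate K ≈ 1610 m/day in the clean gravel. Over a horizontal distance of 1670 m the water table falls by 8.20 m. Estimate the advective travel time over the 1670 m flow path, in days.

63.4

Hydraulic gradient i = Δh / L = 8.20 / 1670 = 0.004910.
Darcy flux q = K · i = 1610 × 0.004910 = 7.905 m/day.
Seepage velocity v = q / n_e = 7.905 / 0.30 = 26.35 m/day.
Travel time t = L / v = 1670 / 26.35 = 63.37 days.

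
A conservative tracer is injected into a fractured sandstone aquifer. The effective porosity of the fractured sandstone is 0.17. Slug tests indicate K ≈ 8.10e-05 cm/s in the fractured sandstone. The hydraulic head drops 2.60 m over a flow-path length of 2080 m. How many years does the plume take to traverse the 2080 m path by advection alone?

11100

Convert K: 8.10e-05 cm/s × 864 = 0.06998 m/day.
Hydraulic gradient i = Δh / L = 2.60 / 2080 = 0.001250.
Darcy flux q = K · i = 0.06998 × 0.001250 = 8.748e-05 m/day.
Seepage velocity v = q / n_e = 8.748e-05 / 0.17 = 0.0005146 m/day.
Travel time t = L / v = 2080 / 0.0005146 = 4.042e+06 days = 11067 years.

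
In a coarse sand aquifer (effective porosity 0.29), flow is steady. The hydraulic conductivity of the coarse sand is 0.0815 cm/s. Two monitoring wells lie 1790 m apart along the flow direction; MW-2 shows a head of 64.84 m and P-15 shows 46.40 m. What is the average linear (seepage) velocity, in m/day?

Convert K: 0.0815 cm/s × 864 = 70.42 m/day.
Hydraulic gradient i = (64.84 − 46.40) / 1790 = 18.44 / 1790 = 0.01030.
Darcy flux q = K · i = 70.42 × 0.01030 = 0.7254 m/day.
Seepage velocity v = q / n_e = 0.7254 / 0.29 = 2.501 m/day.

2.50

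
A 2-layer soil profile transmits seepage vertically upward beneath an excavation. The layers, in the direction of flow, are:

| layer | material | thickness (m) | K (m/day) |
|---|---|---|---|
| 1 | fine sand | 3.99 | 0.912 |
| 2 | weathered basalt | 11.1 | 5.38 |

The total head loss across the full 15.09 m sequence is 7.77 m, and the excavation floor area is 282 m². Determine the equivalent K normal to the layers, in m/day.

2.34

Flow is perpendicular to layering, so the layers act in series and the equivalent K is the thickness-weighted harmonic mean.
Total thickness L = 3.99 + 11.1 = 15.09 m.
Σ(b_i/K_i) = 3.99/0.912 + 11.1/5.38 = 6.438 d.
K_eq = L / Σ(b_i/K_i) = 15.09 / 6.438 = 2.344 m/day.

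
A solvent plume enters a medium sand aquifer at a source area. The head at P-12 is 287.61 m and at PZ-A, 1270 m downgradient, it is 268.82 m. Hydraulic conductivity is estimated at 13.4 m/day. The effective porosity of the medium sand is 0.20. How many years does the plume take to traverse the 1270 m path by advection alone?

Hydraulic gradient i = (287.61 − 268.82) / 1270 = 18.79 / 1270 = 0.01480.
Darcy flux q = K · i = 13.40 × 0.01480 = 0.1983 m/day.
Seepage velocity v = q / n_e = 0.1983 / 0.20 = 0.9913 m/day.
Travel time t = L / v = 1270 / 0.9913 = 1281 days = 3.508 years.

3.51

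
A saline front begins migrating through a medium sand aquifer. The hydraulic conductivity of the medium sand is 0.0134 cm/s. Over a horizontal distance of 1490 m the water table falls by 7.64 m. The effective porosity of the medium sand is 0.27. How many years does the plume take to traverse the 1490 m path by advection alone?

18.6

Convert K: 0.0134 cm/s × 864 = 11.58 m/day.
Hydraulic gradient i = Δh / L = 7.64 / 1490 = 0.005128.
Darcy flux q = K · i = 11.58 × 0.005128 = 0.05936 m/day.
Seepage velocity v = q / n_e = 0.05936 / 0.27 = 0.2199 m/day.
Travel time t = L / v = 1490 / 0.2199 = 6777 days = 18.55 years.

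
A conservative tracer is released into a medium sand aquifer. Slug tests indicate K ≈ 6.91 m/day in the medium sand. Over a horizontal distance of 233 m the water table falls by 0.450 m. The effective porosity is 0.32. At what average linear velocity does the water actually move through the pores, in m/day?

0.0417

Hydraulic gradient i = Δh / L = 0.450 / 233 = 0.001931.
Darcy flux q = K · i = 6.910 × 0.001931 = 0.01335 m/day.
Seepage velocity v = q / n_e = 0.01335 / 0.32 = 0.04170 m/day.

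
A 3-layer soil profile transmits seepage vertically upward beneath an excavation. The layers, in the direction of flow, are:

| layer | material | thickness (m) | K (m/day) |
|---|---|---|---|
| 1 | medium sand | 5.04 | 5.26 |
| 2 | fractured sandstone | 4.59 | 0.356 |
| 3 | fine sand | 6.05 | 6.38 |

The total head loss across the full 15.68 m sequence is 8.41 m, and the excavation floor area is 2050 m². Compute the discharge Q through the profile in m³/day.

Flow is perpendicular to layering, so the layers act in series and the equivalent K is the thickness-weighted harmonic mean.
Total thickness L = 5.04 + 4.59 + 6.05 = 15.68 m.
Σ(b_i/K_i) = 5.04/5.26 + 4.59/0.356 + 6.05/6.38 = 14.80 d.
K_eq = L / Σ(b_i/K_i) = 15.68 / 14.80 = 1.059 m/day.
Q = K_eq · A · (Δh/L) = 1.059 × 2050 × (8.41/15.68) = 1165 m³/day.

1160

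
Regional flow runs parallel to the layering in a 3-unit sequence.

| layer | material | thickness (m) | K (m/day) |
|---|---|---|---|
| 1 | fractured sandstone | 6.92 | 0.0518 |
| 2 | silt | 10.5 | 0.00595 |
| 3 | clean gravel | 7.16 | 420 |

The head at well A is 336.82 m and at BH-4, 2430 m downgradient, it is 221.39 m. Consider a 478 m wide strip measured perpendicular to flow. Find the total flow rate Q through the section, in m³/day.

68300

Flow is parallel to layering, so each bed carries its own Darcy discharge and the transmissivities add.
Σ(K_i·b_i) = 0.0518×6.92 + 0.00595×10.5 + 420×7.16 = 3008 m²/day.
Hydraulic gradient i = (336.82 − 221.39) / 2430 = 115.43 / 2430 = 0.04750.
Q = Σ(K_i·b_i) · W · i = 3008 × 478 × 0.04750 = 68291 m³/day.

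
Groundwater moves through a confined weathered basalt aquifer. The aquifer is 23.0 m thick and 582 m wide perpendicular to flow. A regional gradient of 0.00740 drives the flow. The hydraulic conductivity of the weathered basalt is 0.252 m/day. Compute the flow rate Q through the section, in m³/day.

Cross-sectional area A = 582 × 23.0 = 13386 m².
Hydraulic gradient i = 0.00740.
Darcy's law: Q = K · A · i = 0.2520 × 13386 × 0.007400 = 24.96 m³/day.

25.0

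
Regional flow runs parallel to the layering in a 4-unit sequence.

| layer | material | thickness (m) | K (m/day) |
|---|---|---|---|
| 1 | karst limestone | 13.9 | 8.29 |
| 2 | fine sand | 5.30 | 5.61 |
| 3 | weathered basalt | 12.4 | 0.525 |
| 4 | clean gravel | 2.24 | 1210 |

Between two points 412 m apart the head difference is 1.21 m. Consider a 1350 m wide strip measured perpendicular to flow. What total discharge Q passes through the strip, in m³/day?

Flow is parallel to layering, so each bed carries its own Darcy discharge and the transmissivities add.
Σ(K_i·b_i) = 8.29×13.9 + 5.61×5.30 + 0.525×12.4 + 1210×2.24 = 2862 m²/day.
Hydraulic gradient i = Δh / L = 1.21 / 412 = 0.002937.
Q = Σ(K_i·b_i) · W · i = 2862 × 1350 × 0.002937 = 11347 m³/day.

11300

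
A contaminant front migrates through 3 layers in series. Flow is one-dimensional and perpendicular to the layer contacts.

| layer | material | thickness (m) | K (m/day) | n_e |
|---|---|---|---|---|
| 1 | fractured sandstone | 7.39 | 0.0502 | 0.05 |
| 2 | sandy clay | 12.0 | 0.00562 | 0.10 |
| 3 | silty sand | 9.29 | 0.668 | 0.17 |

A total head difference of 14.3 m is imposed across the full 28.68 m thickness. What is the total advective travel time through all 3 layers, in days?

506

With flow normal to the layers, continuity requires the same specific discharge q through every layer.
Σ(b_i/K_i) = 7.39/0.0502 + 12.0/0.00562 + 9.29/0.668 = 2296 d.
q = Δh / Σ(b_i/K_i) = 14.3 / 2296 = 0.006227 m/day.
In each layer the seepage velocity is v_i = q/n_i, so the layer transit time is t_i = b_i·n_i / q:
  layer 1 (fractured sandstone): t_1 = 7.39 × 0.05 / 0.006227 = 59.34 d
  layer 2 (sandy clay): t_2 = 12.0 × 0.10 / 0.006227 = 192.7 d
  layer 3 (silty sand): t_3 = 9.29 × 0.17 / 0.006227 = 253.6 d
Total t = Σ t_i = 505.6 days.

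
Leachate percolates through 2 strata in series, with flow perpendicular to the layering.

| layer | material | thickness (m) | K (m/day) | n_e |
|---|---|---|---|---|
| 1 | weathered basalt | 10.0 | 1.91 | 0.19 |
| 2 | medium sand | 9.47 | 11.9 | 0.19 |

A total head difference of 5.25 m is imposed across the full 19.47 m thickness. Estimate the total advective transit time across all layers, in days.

With flow normal to the layers, continuity requires the same specific discharge q through every layer.
Σ(b_i/K_i) = 10.0/1.91 + 9.47/11.9 = 6.031 d.
q = Δh / Σ(b_i/K_i) = 5.25 / 6.031 = 0.8704 m/day.
In each layer the seepage velocity is v_i = q/n_i, so the layer transit time is t_i = b_i·n_i / q:
  layer 1 (weathered basalt): t_1 = 10.0 × 0.19 / 0.8704 = 2.183 d
  layer 2 (medium sand): t_2 = 9.47 × 0.19 / 0.8704 = 2.067 d
Total t = Σ t_i = 4.250 days.

4.25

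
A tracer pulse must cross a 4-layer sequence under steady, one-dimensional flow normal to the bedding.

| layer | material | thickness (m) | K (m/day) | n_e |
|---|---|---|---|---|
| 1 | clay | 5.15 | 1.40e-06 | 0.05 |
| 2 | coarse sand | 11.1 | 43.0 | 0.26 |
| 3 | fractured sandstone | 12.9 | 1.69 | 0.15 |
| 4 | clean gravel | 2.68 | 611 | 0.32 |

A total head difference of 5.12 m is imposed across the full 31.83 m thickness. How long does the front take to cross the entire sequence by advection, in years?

11700

With flow normal to the layers, continuity requires the same specific discharge q through every layer.
Σ(b_i/K_i) = 5.15/1.40e-06 + 11.1/43.0 + 12.9/1.69 + 2.68/611 = 3.679e+06 d.
q = Δh / Σ(b_i/K_i) = 5.12 / 3.679e+06 = 1.392e-06 m/day.
In each layer the seepage velocity is v_i = q/n_i, so the layer transit time is t_i = b_i·n_i / q:
  layer 1 (clay): t_1 = 5.15 × 0.05 / 1.392e-06 = 1.850e+05 d
  layer 2 (coarse sand): t_2 = 11.1 × 0.26 / 1.392e-06 = 2.074e+06 d
  layer 3 (fractured sandstone): t_3 = 12.9 × 0.15 / 1.392e-06 = 1.390e+06 d
  layer 4 (clean gravel): t_4 = 2.68 × 0.32 / 1.392e-06 = 6.162e+05 d
Total t = Σ t_i = 4.265e+06 days = 11677 years.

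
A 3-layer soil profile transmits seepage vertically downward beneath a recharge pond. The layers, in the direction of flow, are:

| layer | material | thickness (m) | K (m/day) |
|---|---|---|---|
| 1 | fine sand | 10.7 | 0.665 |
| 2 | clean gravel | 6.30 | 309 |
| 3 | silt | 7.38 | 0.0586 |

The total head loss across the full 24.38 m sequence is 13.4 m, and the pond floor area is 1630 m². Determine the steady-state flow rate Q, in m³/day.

154

Flow is perpendicular to layering, so the layers act in series and the equivalent K is the thickness-weighted harmonic mean.
Total thickness L = 10.7 + 6.30 + 7.38 = 24.38 m.
Σ(b_i/K_i) = 10.7/0.665 + 6.30/309 + 7.38/0.0586 = 142.0 d.
K_eq = L / Σ(b_i/K_i) = 24.38 / 142.0 = 0.1716 m/day.
Q = K_eq · A · (Δh/L) = 0.1716 × 1630 × (13.4/24.38) = 153.8 m³/day.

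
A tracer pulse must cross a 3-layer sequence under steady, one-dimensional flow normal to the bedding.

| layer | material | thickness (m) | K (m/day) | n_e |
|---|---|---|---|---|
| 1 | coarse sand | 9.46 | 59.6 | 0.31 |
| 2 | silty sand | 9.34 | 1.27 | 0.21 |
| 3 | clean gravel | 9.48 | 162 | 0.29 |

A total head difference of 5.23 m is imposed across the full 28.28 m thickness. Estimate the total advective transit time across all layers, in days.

With flow normal to the layers, continuity requires the same specific discharge q through every layer.
Σ(b_i/K_i) = 9.46/59.6 + 9.34/1.27 + 9.48/162 = 7.572 d.
q = Δh / Σ(b_i/K_i) = 5.23 / 7.572 = 0.6907 m/day.
In each layer the seepage velocity is v_i = q/n_i, so the layer transit time is t_i = b_i·n_i / q:
  layer 1 (coarse sand): t_1 = 9.46 × 0.31 / 0.6907 = 4.246 d
  layer 2 (silty sand): t_2 = 9.34 × 0.21 / 0.6907 = 2.840 d
  layer 3 (clean gravel): t_3 = 9.48 × 0.29 / 0.6907 = 3.980 d
Total t = Σ t_i = 11.07 days.

11.1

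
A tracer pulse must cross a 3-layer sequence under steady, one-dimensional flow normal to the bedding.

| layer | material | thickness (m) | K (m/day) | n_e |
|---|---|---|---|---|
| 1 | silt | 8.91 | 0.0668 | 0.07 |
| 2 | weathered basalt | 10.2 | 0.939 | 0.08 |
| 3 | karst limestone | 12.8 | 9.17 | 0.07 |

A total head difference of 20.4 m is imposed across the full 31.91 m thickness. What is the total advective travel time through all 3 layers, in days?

16.7

With flow normal to the layers, continuity requires the same specific discharge q through every layer.
Σ(b_i/K_i) = 8.91/0.0668 + 10.2/0.939 + 12.8/9.17 = 145.6 d.
q = Δh / Σ(b_i/K_i) = 20.4 / 145.6 = 0.1401 m/day.
In each layer the seepage velocity is v_i = q/n_i, so the layer transit time is t_i = b_i·n_i / q:
  layer 1 (silt): t_1 = 8.91 × 0.07 / 0.1401 = 4.453 d
  layer 2 (weathered basalt): t_2 = 10.2 × 0.08 / 0.1401 = 5.826 d
  layer 3 (karst limestone): t_3 = 12.8 × 0.07 / 0.1401 = 6.397 d
Total t = Σ t_i = 16.68 days.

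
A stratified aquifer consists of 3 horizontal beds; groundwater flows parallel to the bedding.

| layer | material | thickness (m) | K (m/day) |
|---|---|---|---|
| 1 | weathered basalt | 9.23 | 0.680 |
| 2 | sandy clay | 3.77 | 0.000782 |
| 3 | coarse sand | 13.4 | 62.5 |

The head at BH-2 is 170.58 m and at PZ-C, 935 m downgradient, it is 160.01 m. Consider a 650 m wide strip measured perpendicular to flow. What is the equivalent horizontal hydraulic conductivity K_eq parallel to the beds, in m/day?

32.0

Flow is parallel to layering, so each bed carries its own Darcy discharge and the transmissivities add.
Σ(K_i·b_i) = 0.680×9.23 + 0.000782×3.77 + 62.5×13.4 = 843.8 m²/day.
Total thickness b = 26.40 m, so K_eq = Σ(K_i·b_i)/b = 31.96 m/day.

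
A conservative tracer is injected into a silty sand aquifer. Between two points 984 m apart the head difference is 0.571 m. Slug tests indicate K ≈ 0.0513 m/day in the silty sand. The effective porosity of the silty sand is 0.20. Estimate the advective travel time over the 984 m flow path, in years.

Hydraulic gradient i = Δh / L = 0.571 / 984 = 0.0005803.
Darcy flux q = K · i = 0.05130 × 0.0005803 = 2.977e-05 m/day.
Seepage velocity v = q / n_e = 2.977e-05 / 0.20 = 0.0001488 m/day.
Travel time t = L / v = 984 / 0.0001488 = 6.611e+06 days = 18100 years.

18100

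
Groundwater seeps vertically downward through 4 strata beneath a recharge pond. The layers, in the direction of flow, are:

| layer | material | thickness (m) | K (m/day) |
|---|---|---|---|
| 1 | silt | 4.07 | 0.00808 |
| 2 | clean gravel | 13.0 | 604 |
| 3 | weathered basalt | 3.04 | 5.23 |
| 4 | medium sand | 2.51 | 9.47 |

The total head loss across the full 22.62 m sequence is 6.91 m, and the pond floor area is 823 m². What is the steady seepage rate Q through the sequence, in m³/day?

11.3

Flow is perpendicular to layering, so the layers act in series and the equivalent K is the thickness-weighted harmonic mean.
Total thickness L = 4.07 + 13.0 + 3.04 + 2.51 = 22.62 m.
Σ(b_i/K_i) = 4.07/0.00808 + 13.0/604 + 3.04/5.23 + 2.51/9.47 = 504.6 d.
K_eq = L / Σ(b_i/K_i) = 22.62 / 504.6 = 0.04483 m/day.
Q = K_eq · A · (Δh/L) = 0.04483 × 823 × (6.91/22.62) = 11.27 m³/day.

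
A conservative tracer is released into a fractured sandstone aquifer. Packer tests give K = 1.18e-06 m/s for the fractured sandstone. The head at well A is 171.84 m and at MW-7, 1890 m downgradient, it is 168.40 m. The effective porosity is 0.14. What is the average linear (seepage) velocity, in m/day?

Convert K: 1.18e-06 m/s × 86400 = 0.1020 m/day.
Hydraulic gradient i = (171.84 − 168.40) / 1890 = 3.44 / 1890 = 0.001820.
Darcy flux q = K · i = 0.1020 × 0.001820 = 0.0001856 m/day.
Seepage velocity v = q / n_e = 0.0001856 / 0.14 = 0.001325 m/day.

0.00133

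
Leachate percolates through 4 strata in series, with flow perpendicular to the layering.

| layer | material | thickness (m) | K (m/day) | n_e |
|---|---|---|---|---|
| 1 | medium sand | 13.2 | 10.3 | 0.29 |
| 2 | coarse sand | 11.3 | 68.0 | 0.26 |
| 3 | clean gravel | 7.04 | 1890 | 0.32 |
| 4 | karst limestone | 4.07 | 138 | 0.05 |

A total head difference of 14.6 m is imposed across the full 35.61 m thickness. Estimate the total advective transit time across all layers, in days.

0.935

With flow normal to the layers, continuity requires the same specific discharge q through every layer.
Σ(b_i/K_i) = 13.2/10.3 + 11.3/68.0 + 7.04/1890 + 4.07/138 = 1.481 d.
q = Δh / Σ(b_i/K_i) = 14.6 / 1.481 = 9.859 m/day.
In each layer the seepage velocity is v_i = q/n_i, so the layer transit time is t_i = b_i·n_i / q:
  layer 1 (medium sand): t_1 = 13.2 × 0.29 / 9.859 = 0.3883 d
  layer 2 (coarse sand): t_2 = 11.3 × 0.26 / 9.859 = 0.2980 d
  layer 3 (clean gravel): t_3 = 7.04 × 0.32 / 9.859 = 0.2285 d
  layer 4 (karst limestone): t_4 = 4.07 × 0.05 / 9.859 = 0.02064 d
Total t = Σ t_i = 0.9355 days.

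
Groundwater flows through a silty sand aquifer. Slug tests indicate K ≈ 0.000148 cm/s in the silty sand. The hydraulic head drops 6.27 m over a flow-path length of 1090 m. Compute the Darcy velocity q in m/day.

Convert K: 0.000148 cm/s × 864 = 0.1279 m/day.
Hydraulic gradient i = Δh / L = 6.27 / 1090 = 0.005752.
Specific discharge q = K · i = 0.1279 × 0.005752 = 0.0007356 m/day.

0.000736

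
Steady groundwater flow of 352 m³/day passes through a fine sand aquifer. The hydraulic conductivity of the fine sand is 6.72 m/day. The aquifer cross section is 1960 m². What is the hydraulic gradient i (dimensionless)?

0.0267

From Q = K·A·i, i = Q / (K·A) = 352 / (6.720 × 1960) = 0.02672.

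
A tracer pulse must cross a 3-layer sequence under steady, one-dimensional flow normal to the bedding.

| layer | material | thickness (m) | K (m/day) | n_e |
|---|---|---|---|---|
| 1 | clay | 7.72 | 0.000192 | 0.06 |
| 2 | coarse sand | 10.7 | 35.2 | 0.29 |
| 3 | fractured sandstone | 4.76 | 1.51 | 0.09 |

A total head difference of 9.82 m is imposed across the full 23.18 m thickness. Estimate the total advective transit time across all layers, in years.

44.8

With flow normal to the layers, continuity requires the same specific discharge q through every layer.
Σ(b_i/K_i) = 7.72/0.000192 + 10.7/35.2 + 4.76/1.51 = 40212 d.
q = Δh / Σ(b_i/K_i) = 9.82 / 40212 = 0.0002442 m/day.
In each layer the seepage velocity is v_i = q/n_i, so the layer transit time is t_i = b_i·n_i / q:
  layer 1 (clay): t_1 = 7.72 × 0.06 / 0.0002442 = 1897 d
  layer 2 (coarse sand): t_2 = 10.7 × 0.29 / 0.0002442 = 12706 d
  layer 3 (fractured sandstone): t_3 = 4.76 × 0.09 / 0.0002442 = 1754 d
Total t = Σ t_i = 16357 days = 44.78 years.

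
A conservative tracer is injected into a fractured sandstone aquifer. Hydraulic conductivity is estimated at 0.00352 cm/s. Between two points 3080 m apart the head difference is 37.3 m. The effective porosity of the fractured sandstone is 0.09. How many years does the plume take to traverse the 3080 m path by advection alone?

20.6

Convert K: 0.00352 cm/s × 864 = 3.041 m/day.
Hydraulic gradient i = Δh / L = 37.3 / 3080 = 0.01211.
Darcy flux q = K · i = 3.041 × 0.01211 = 0.03683 m/day.
Seepage velocity v = q / n_e = 0.03683 / 0.09 = 0.4092 m/day.
Travel time t = L / v = 3080 / 0.4092 = 7526 days = 20.61 years.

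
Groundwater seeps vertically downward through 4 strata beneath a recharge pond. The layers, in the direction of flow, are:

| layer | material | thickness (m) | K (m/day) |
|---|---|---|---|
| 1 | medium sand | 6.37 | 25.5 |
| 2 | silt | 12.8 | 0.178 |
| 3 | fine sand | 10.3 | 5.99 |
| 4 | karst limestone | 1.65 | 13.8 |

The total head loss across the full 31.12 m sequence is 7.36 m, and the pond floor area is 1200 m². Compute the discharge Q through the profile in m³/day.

119

Flow is perpendicular to layering, so the layers act in series and the equivalent K is the thickness-weighted harmonic mean.
Total thickness L = 6.37 + 12.8 + 10.3 + 1.65 = 31.12 m.
Σ(b_i/K_i) = 6.37/25.5 + 12.8/0.178 + 10.3/5.99 + 1.65/13.8 = 74.00 d.
K_eq = L / Σ(b_i/K_i) = 31.12 / 74.00 = 0.4205 m/day.
Q = K_eq · A · (Δh/L) = 0.4205 × 1200 × (7.36/31.12) = 119.4 m³/day.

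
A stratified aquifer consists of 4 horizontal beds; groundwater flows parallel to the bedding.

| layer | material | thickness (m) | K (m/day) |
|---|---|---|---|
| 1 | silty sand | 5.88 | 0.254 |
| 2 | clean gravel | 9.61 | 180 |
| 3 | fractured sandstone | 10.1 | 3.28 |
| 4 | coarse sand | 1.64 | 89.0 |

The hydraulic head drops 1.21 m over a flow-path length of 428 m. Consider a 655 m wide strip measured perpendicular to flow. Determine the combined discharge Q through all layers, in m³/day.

3540

Flow is parallel to layering, so each bed carries its own Darcy discharge and the transmissivities add.
Σ(K_i·b_i) = 0.254×5.88 + 180×9.61 + 3.28×10.1 + 89.0×1.64 = 1910 m²/day.
Hydraulic gradient i = Δh / L = 1.21 / 428 = 0.002827.
Q = Σ(K_i·b_i) · W · i = 1910 × 655 × 0.002827 = 3538 m³/day.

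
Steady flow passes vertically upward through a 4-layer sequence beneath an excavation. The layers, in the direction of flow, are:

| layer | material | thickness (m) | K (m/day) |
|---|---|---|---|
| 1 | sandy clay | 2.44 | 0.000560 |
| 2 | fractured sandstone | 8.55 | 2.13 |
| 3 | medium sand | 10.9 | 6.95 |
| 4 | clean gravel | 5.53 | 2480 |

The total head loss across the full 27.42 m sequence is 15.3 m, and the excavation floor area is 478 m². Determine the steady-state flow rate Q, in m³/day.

1.68

Flow is perpendicular to layering, so the layers act in series and the equivalent K is the thickness-weighted harmonic mean.
Total thickness L = 2.44 + 8.55 + 10.9 + 5.53 = 27.42 m.
Σ(b_i/K_i) = 2.44/0.000560 + 8.55/2.13 + 10.9/6.95 + 5.53/2480 = 4363 d.
K_eq = L / Σ(b_i/K_i) = 27.42 / 4363 = 0.006285 m/day.
Q = K_eq · A · (Δh/L) = 0.006285 × 478 × (15.3/27.42) = 1.676 m³/day.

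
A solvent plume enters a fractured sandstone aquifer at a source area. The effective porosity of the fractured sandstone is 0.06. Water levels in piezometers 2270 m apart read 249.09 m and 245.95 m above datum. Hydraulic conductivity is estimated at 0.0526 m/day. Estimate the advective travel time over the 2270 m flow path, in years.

Hydraulic gradient i = (249.09 − 245.95) / 2270 = 3.14 / 2270 = 0.001383.
Darcy flux q = K · i = 0.05260 × 0.001383 = 7.276e-05 m/day.
Seepage velocity v = q / n_e = 7.276e-05 / 0.06 = 0.001213 m/day.
Travel time t = L / v = 2270 / 0.001213 = 1.872e+06 days = 5125 years.

5130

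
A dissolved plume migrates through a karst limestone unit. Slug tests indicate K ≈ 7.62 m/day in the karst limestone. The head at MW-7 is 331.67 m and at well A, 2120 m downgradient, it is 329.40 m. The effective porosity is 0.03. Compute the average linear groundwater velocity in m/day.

0.272

Hydraulic gradient i = (331.67 − 329.40) / 2120 = 2.27 / 2120 = 0.001071.
Darcy flux q = K · i = 7.620 × 0.001071 = 0.008159 m/day.
Seepage velocity v = q / n_e = 0.008159 / 0.03 = 0.2720 m/day.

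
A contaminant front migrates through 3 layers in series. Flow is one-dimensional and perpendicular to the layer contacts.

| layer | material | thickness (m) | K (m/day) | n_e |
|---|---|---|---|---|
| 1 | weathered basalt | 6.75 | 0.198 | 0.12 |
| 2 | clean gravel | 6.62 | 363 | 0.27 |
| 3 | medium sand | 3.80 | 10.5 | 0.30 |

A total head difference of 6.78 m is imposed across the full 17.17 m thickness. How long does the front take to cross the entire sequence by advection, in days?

19.0

With flow normal to the layers, continuity requires the same specific discharge q through every layer.
Σ(b_i/K_i) = 6.75/0.198 + 6.62/363 + 3.80/10.5 = 34.47 d.
q = Δh / Σ(b_i/K_i) = 6.78 / 34.47 = 0.1967 m/day.
In each layer the seepage velocity is v_i = q/n_i, so the layer transit time is t_i = b_i·n_i / q:
  layer 1 (weathered basalt): t_1 = 6.75 × 0.12 / 0.1967 = 4.118 d
  layer 2 (clean gravel): t_2 = 6.62 × 0.27 / 0.1967 = 9.088 d
  layer 3 (medium sand): t_3 = 3.80 × 0.30 / 0.1967 = 5.796 d
Total t = Σ t_i = 19.00 days.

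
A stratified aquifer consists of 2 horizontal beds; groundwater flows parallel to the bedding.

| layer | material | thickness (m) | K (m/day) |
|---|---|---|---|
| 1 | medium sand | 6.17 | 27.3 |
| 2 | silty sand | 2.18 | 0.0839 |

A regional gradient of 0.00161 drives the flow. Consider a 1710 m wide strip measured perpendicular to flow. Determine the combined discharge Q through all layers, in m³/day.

Flow is parallel to layering, so each bed carries its own Darcy discharge and the transmissivities add.
Σ(K_i·b_i) = 27.3×6.17 + 0.0839×2.18 = 168.6 m²/day.
Hydraulic gradient i = 0.00161.
Q = Σ(K_i·b_i) · W · i = 168.6 × 1710 × 0.001610 = 464.2 m³/day.

464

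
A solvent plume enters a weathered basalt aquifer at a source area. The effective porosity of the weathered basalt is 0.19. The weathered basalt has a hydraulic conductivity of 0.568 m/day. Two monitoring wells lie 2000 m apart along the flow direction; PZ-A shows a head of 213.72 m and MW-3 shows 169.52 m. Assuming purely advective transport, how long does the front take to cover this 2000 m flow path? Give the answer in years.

82.9

Hydraulic gradient i = (213.72 − 169.52) / 2000 = 44.2 / 2000 = 0.02210.
Darcy flux q = K · i = 0.5680 × 0.02210 = 0.01255 m/day.
Seepage velocity v = q / n_e = 0.01255 / 0.19 = 0.06607 m/day.
Travel time t = L / v = 2000 / 0.06607 = 30272 days = 82.88 years.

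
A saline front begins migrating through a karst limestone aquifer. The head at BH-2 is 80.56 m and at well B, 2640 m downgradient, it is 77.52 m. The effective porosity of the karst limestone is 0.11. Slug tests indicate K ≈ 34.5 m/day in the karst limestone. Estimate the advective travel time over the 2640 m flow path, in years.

Hydraulic gradient i = (80.56 − 77.52) / 2640 = 3.04 / 2640 = 0.001152.
Darcy flux q = K · i = 34.50 × 0.001152 = 0.03973 m/day.
Seepage velocity v = q / n_e = 0.03973 / 0.11 = 0.3612 m/day.
Travel time t = L / v = 2640 / 0.3612 = 7310 days = 20.01 years.

20.0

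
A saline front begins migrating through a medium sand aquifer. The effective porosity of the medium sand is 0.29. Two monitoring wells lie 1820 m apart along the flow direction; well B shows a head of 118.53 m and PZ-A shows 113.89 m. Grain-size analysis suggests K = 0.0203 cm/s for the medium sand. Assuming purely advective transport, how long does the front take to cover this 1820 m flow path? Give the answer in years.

Convert K: 0.0203 cm/s × 864 = 17.54 m/day.
Hydraulic gradient i = (118.53 − 113.89) / 1820 = 4.64 / 1820 = 0.002549.
Darcy flux q = K · i = 17.54 × 0.002549 = 0.04472 m/day.
Seepage velocity v = q / n_e = 0.04472 / 0.29 = 0.1542 m/day.
Travel time t = L / v = 1820 / 0.1542 = 11804 days = 32.32 years.

32.3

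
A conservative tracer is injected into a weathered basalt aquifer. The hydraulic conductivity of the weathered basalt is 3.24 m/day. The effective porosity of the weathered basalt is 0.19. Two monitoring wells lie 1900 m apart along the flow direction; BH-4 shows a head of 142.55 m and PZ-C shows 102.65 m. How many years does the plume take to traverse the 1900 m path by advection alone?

14.5

Hydraulic gradient i = (142.55 − 102.65) / 1900 = 39.9 / 1900 = 0.02100.
Darcy flux q = K · i = 3.240 × 0.02100 = 0.06804 m/day.
Seepage velocity v = q / n_e = 0.06804 / 0.19 = 0.3581 m/day.
Travel time t = L / v = 1900 / 0.3581 = 5306 days = 14.53 years.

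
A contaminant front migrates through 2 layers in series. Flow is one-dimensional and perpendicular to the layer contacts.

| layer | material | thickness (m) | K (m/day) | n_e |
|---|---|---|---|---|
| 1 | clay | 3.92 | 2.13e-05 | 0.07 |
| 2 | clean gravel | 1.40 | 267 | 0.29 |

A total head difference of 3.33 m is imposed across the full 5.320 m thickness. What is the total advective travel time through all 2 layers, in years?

With flow normal to the layers, continuity requires the same specific discharge q through every layer.
Σ(b_i/K_i) = 3.92/2.13e-05 + 1.40/267 = 1.840e+05 d.
q = Δh / Σ(b_i/K_i) = 3.33 / 1.840e+05 = 1.809e-05 m/day.
In each layer the seepage velocity is v_i = q/n_i, so the layer transit time is t_i = b_i·n_i / q:
  layer 1 (clay): t_1 = 3.92 × 0.07 / 1.809e-05 = 15165 d
  layer 2 (clean gravel): t_2 = 1.40 × 0.29 / 1.809e-05 = 22438 d
Total t = Σ t_i = 37603 days = 103.0 years.

103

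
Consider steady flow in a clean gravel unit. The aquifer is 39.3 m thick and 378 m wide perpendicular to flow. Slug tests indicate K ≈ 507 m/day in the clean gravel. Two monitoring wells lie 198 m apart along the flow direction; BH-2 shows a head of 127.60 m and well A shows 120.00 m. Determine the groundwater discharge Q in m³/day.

Cross-sectional area A = 378 × 39.3 = 14855 m².
Hydraulic gradient i = (127.60 − 120.00) / 198 = 7.6 / 198 = 0.03838.
Darcy's law: Q = K · A · i = 507.0 × 14855 × 0.03838 = 2.891e+05 m³/day.

289000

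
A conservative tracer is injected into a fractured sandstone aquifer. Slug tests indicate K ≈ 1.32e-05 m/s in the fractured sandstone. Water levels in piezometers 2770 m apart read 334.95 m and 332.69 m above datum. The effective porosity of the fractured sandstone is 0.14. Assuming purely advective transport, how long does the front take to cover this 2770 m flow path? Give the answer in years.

1140

Convert K: 1.32e-05 m/s × 86400 = 1.140 m/day.
Hydraulic gradient i = (334.95 − 332.69) / 2770 = 2.26 / 2770 = 0.0008159.
Darcy flux q = K · i = 1.140 × 0.0008159 = 0.0009305 m/day.
Seepage velocity v = q / n_e = 0.0009305 / 0.14 = 0.006646 m/day.
Travel time t = L / v = 2770 / 0.006646 = 4.168e+05 days = 1141 years.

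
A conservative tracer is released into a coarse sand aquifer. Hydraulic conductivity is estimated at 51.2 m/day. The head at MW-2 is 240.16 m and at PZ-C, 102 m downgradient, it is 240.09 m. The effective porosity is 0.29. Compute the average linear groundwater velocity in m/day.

Hydraulic gradient i = (240.16 − 240.09) / 102 = 0.07 / 102 = 0.0006863.
Darcy flux q = K · i = 51.20 × 0.0006863 = 0.03514 m/day.
Seepage velocity v = q / n_e = 0.03514 / 0.29 = 0.1212 m/day.

0.121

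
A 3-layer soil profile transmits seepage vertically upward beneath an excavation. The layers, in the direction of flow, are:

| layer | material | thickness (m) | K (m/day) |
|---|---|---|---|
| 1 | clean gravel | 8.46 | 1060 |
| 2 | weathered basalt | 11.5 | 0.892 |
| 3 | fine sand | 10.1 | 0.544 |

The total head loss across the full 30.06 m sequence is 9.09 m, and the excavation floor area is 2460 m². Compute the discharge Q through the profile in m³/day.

Flow is perpendicular to layering, so the layers act in series and the equivalent K is the thickness-weighted harmonic mean.
Total thickness L = 8.46 + 11.5 + 10.1 = 30.06 m.
Σ(b_i/K_i) = 8.46/1060 + 11.5/0.892 + 10.1/0.544 = 31.47 d.
K_eq = L / Σ(b_i/K_i) = 30.06 / 31.47 = 0.9553 m/day.
Q = K_eq · A · (Δh/L) = 0.9553 × 2460 × (9.09/30.06) = 710.6 m³/day.

711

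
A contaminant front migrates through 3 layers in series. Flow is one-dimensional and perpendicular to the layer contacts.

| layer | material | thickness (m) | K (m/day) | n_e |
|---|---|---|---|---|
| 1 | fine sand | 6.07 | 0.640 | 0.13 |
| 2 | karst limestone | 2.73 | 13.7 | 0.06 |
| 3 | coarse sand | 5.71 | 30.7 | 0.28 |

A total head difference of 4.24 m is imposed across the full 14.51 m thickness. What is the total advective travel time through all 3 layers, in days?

5.94

With flow normal to the layers, continuity requires the same specific discharge q through every layer.
Σ(b_i/K_i) = 6.07/0.640 + 2.73/13.7 + 5.71/30.7 = 9.870 d.
q = Δh / Σ(b_i/K_i) = 4.24 / 9.870 = 0.4296 m/day.
In each layer the seepage velocity is v_i = q/n_i, so the layer transit time is t_i = b_i·n_i / q:
  layer 1 (fine sand): t_1 = 6.07 × 0.13 / 0.4296 = 1.837 d
  layer 2 (karst limestone): t_2 = 2.73 × 0.06 / 0.4296 = 0.3813 d
  layer 3 (coarse sand): t_3 = 5.71 × 0.28 / 0.4296 = 3.722 d
Total t = Σ t_i = 5.940 days.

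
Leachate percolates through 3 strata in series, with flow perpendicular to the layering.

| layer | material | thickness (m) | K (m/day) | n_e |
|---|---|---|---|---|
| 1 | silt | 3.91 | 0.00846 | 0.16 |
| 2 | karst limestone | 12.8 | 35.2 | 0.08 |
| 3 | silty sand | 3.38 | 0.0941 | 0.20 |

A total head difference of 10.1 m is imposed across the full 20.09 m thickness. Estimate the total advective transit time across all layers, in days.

115

With flow normal to the layers, continuity requires the same specific discharge q through every layer.
Σ(b_i/K_i) = 3.91/0.00846 + 12.8/35.2 + 3.38/0.0941 = 498.5 d.
q = Δh / Σ(b_i/K_i) = 10.1 / 498.5 = 0.02026 m/day.
In each layer the seepage velocity is v_i = q/n_i, so the layer transit time is t_i = b_i·n_i / q:
  layer 1 (silt): t_1 = 3.91 × 0.16 / 0.02026 = 30.87 d
  layer 2 (karst limestone): t_2 = 12.8 × 0.08 / 0.02026 = 50.54 d
  layer 3 (silty sand): t_3 = 3.38 × 0.20 / 0.02026 = 33.36 d
Total t = Σ t_i = 114.8 days.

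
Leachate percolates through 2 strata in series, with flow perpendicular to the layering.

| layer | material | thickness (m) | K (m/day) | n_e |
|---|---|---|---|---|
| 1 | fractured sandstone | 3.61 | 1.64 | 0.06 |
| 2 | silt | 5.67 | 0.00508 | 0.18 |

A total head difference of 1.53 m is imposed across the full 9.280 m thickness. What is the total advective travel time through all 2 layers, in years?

2.48

With flow normal to the layers, continuity requires the same specific discharge q through every layer.
Σ(b_i/K_i) = 3.61/1.64 + 5.67/0.00508 = 1118 d.
q = Δh / Σ(b_i/K_i) = 1.53 / 1118 = 0.001368 m/day.
In each layer the seepage velocity is v_i = q/n_i, so the layer transit time is t_i = b_i·n_i / q:
  layer 1 (fractured sandstone): t_1 = 3.61 × 0.06 / 0.001368 = 158.3 d
  layer 2 (silt): t_2 = 5.67 × 0.18 / 0.001368 = 746.0 d
Total t = Σ t_i = 904.3 days = 2.476 years.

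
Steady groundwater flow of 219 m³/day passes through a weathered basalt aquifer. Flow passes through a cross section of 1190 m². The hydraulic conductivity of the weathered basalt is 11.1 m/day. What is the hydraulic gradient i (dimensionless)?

0.0166

From Q = K·A·i, i = Q / (K·A) = 219 / (11.10 × 1190) = 0.01658.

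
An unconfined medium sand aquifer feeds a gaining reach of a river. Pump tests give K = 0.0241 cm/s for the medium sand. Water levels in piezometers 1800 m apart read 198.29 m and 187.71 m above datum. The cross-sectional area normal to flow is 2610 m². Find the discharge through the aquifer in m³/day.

319

Convert K: 0.0241 cm/s × 864 = 20.82 m/day.
Hydraulic gradient i = (198.29 − 187.71) / 1800 = 10.58 / 1800 = 0.005878.
Darcy's law: Q = K · A · i = 20.82 × 2610 × 0.005878 = 319.4 m³/day.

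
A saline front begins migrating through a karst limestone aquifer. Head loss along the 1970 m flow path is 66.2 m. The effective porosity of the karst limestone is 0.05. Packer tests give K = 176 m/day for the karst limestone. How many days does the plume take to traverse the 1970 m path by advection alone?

Hydraulic gradient i = Δh / L = 66.2 / 1970 = 0.03360.
Darcy flux q = K · i = 176.0 × 0.03360 = 5.914 m/day.
Seepage velocity v = q / n_e = 5.914 / 0.05 = 118.3 m/day.
Travel time t = L / v = 1970 / 118.3 = 16.65 days.

16.7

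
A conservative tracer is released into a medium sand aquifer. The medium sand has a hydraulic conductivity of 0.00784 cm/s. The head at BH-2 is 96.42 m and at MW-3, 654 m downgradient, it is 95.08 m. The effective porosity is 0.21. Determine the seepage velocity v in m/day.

Convert K: 0.00784 cm/s × 864 = 6.774 m/day.
Hydraulic gradient i = (96.42 − 95.08) / 654 = 1.34 / 654 = 0.002049.
Darcy flux q = K · i = 6.774 × 0.002049 = 0.01388 m/day.
Seepage velocity v = q / n_e = 0.01388 / 0.21 = 0.06609 m/day.

0.0661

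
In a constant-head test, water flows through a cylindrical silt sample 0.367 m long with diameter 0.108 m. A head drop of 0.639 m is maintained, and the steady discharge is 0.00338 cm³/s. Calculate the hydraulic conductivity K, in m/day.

0.0183

Cross-sectional area A = π·(d/2)² = π × (0.108/2)² = 0.009161 m².
Convert discharge: 0.00338 cm³/s = 3.380e-09 m³/s.
Darcy's law rearranged: K = Q·L / (A·Δh) = 3.380e-09 × 0.367 / (0.009161 × 0.639) = 2.119e-07 m/s = 0.01831 m/day.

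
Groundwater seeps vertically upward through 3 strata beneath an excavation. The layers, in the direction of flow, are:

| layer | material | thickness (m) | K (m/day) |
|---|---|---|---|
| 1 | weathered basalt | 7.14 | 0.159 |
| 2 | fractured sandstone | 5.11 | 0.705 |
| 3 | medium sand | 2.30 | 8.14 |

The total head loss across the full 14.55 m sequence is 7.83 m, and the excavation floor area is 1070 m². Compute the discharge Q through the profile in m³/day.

Flow is perpendicular to layering, so the layers act in series and the equivalent K is the thickness-weighted harmonic mean.
Total thickness L = 7.14 + 5.11 + 2.30 = 14.55 m.
Σ(b_i/K_i) = 7.14/0.159 + 5.11/0.705 + 2.30/8.14 = 52.44 d.
K_eq = L / Σ(b_i/K_i) = 14.55 / 52.44 = 0.2775 m/day.
Q = K_eq · A · (Δh/L) = 0.2775 × 1070 × (7.83/14.55) = 159.8 m³/day.

160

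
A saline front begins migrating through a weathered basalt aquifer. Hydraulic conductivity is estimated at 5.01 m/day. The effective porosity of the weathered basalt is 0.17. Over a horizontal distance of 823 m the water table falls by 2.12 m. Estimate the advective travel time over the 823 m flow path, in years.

Hydraulic gradient i = Δh / L = 2.12 / 823 = 0.002576.
Darcy flux q = K · i = 5.010 × 0.002576 = 0.01291 m/day.
Seepage velocity v = q / n_e = 0.01291 / 0.17 = 0.07591 m/day.
Travel time t = L / v = 823 / 0.07591 = 10841 days = 29.68 years.

29.7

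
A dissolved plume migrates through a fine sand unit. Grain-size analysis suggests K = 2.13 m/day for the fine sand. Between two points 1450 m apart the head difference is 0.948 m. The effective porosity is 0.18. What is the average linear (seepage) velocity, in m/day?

0.00774

Hydraulic gradient i = Δh / L = 0.948 / 1450 = 0.0006538.
Darcy flux q = K · i = 2.130 × 0.0006538 = 0.001393 m/day.
Seepage velocity v = q / n_e = 0.001393 / 0.18 = 0.007737 m/day.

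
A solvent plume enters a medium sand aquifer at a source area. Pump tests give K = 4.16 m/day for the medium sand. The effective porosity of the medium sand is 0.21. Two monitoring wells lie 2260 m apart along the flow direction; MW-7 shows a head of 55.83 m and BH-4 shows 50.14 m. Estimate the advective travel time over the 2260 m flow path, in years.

124

Hydraulic gradient i = (55.83 − 50.14) / 2260 = 5.69 / 2260 = 0.002518.
Darcy flux q = K · i = 4.160 × 0.002518 = 0.01047 m/day.
Seepage velocity v = q / n_e = 0.01047 / 0.21 = 0.04987 m/day.
Travel time t = L / v = 2260 / 0.04987 = 45314 days = 124.1 years.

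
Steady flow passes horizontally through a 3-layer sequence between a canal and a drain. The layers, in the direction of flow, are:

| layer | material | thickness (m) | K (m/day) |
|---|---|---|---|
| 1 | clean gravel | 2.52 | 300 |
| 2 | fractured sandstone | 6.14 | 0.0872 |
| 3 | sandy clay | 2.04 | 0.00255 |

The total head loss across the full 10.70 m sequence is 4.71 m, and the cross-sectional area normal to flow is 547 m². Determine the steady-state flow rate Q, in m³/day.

2.96

Flow is perpendicular to layering, so the layers act in series and the equivalent K is the thickness-weighted harmonic mean.
Total thickness L = 2.52 + 6.14 + 2.04 = 10.70 m.
Σ(b_i/K_i) = 2.52/300 + 6.14/0.0872 + 2.04/0.00255 = 870.4 d.
K_eq = L / Σ(b_i/K_i) = 10.70 / 870.4 = 0.01229 m/day.
Q = K_eq · A · (Δh/L) = 0.01229 × 547 × (4.71/10.70) = 2.960 m³/day.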